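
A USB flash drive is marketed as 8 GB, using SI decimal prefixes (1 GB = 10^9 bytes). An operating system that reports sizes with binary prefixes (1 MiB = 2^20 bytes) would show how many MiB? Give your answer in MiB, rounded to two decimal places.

8 GB × 1,000,000,000 bytes/GB = 8,000,000,000 bytes
1 MiB = 2^20 bytes = 1,048,576 bytes
8,000,000,000 / 1,048,576 = 7,629.39 MiB

7,629.39 MiB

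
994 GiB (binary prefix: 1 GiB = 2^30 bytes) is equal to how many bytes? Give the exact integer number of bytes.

994 × 1,073,741,824 = 1,067,299,373,056 bytes  (1 GiB = 2^30 bytes)

1,067,299,373,056 bytes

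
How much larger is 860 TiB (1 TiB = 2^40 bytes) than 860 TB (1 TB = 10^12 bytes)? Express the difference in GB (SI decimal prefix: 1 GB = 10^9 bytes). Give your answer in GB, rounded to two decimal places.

85,580.00 GB

860 TiB = 860 × 1,099,511,627,776 = 945,579,999,887,360 bytes
860 TB = 860 × 1,000,000,000,000 = 860,000,000,000,000 bytes
difference = 85,579,999,887,360 bytes
85,579,999,887,360 / 1,000,000,000 = 85,580.00 GB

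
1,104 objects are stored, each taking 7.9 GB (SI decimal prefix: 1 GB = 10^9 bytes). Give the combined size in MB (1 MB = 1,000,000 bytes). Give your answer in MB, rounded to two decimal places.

Total = 1,104 × 7.9 GB = 8721.6 GB
= 8721.6 × 1,000,000,000 bytes = 8,721,600,000,000 bytes
1 MB = 1,000,000 bytes
8,721,600,000,000 / 1,000,000 = 8,721,600.00 MB

8,721,600.00 MB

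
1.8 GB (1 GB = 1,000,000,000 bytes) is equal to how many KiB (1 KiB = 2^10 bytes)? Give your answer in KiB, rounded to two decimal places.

1,757,812.50 KiB

1.8 GB × 1,000,000,000 bytes/GB = 1,800,000,000 bytes
1 KiB = 2^10 bytes = 1,024 bytes
1,800,000,000 / 1,024 = 1,757,812.50 KiB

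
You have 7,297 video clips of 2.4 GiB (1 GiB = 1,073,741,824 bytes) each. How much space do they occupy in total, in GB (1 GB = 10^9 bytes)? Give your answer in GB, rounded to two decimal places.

18,804.23 GB

Total = 7,297 × 2.4 GiB = 17512.8 GiB
= 17512.8 × 1,073,741,824 bytes = 18,804,225,815,347.2 bytes
1 GB = 1,000,000,000 bytes
18,804,225,815,347.2 / 1,000,000,000 = 18,804.23 GB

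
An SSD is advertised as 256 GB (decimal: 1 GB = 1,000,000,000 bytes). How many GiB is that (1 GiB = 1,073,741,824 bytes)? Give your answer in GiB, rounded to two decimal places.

256 GB = 256 × 10^9 bytes = 256,000,000,000 bytes
1 GiB = 2^30 bytes = 1,073,741,824 bytes
256,000,000,000 / 1,073,741,824 = 238.42 GiB

238.42 GiB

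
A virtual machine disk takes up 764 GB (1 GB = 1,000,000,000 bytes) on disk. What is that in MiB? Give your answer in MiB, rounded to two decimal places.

728,607.18 MiB

764 GB × 1,000,000,000 bytes/GB = 764,000,000,000 bytes
1 MiB = 2^20 bytes = 1,048,576 bytes
764,000,000,000 / 1,048,576 = 728,607.18 MiB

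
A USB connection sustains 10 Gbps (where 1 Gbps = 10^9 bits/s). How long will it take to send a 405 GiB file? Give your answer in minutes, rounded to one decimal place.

405 GiB = 434,865,438,720 bytes = 3,478,923,509,760 bits
10 Gbps = 10,000,000,000 bits/s
time = 3,478,923,509,760 / 10,000,000,000 = 347.89 s
347.89 s / 60 = 5.8 minutes

5.8 minutes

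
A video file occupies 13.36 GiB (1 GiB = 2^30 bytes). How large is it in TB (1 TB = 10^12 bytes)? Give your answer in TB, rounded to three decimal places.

0.014 TB

13.36 GiB = 13.36 × 2^30 bytes = 14,345,190,768.64 bytes
1 TB = 10^12 bytes = 1,000,000,000,000 bytes
14,345,190,768.64 / 1,000,000,000,000 = 0.014 TB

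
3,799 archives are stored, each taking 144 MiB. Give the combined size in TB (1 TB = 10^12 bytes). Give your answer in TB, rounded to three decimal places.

0.574 TB

Total = 3,799 × 144 MiB = 547,056 MiB
= 547,056 × 1,048,576 bytes = 573,629,792,256 bytes
1 TB = 1,000,000,000,000 bytes
573,629,792,256 / 1,000,000,000,000 = 0.574 TB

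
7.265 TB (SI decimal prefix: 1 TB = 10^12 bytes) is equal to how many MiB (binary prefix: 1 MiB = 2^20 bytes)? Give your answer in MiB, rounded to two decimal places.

6,928,443.91 MiB

7.265 TB = 7.265 × 10^12 bytes = 7,265,000,000,000 bytes
1 MiB = 2^20 bytes = 1,048,576 bytes
7,265,000,000,000 / 1,048,576 = 6,928,443.91 MiB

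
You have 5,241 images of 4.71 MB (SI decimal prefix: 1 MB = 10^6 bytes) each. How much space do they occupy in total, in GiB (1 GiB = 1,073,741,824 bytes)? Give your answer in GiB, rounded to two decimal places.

22.99 GiB

Total = 5,241 × 4.71 MB = 24685.11 MB
= 24685.11 × 1,000,000 bytes = 24,685,110,000 bytes
1 GiB = 1,073,741,824 bytes
24,685,110,000 / 1,073,741,824 = 22.99 GiB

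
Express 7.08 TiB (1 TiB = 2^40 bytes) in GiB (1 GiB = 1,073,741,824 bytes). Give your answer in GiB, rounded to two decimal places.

7,249.92 GiB

7.08 TiB = 7.08 × 2^40 bytes = 7,784,542,324,654.08 bytes
1 GiB = 1,073,741,824 bytes
7,784,542,324,654.08 / 1,073,741,824 = 7,249.92 GiB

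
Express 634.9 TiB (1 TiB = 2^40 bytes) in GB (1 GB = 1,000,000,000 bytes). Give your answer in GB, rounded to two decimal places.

698,079.93 GB

634.9 TiB × 1,099,511,627,776 bytes/TiB = 698,079,932,474,982.4 bytes
1 GB = 1,000,000,000 bytes
698,079,932,474,982.4 / 1,000,000,000 = 698,079.93 GB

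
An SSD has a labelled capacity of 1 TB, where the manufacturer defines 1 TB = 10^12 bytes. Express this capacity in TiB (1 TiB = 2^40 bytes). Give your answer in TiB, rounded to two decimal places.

0.91 TiB

1 TB = 1 × 10^12 bytes = 1,000,000,000,000 bytes
1 TiB = 2^40 bytes = 1,099,511,627,776 bytes
1,000,000,000,000 / 1,099,511,627,776 = 0.91 TiB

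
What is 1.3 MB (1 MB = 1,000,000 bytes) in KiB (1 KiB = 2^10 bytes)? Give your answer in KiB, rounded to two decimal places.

1.3 MB = 1.3 × 10^6 bytes = 1,300,000 bytes
1 KiB = 2^10 bytes = 1,024 bytes
1,300,000 / 1,024 = 1,269.53 KiB

1,269.53 KiB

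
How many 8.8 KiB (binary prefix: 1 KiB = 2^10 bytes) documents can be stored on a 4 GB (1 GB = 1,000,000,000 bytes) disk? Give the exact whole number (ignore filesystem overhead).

443,892

Capacity: 4 GB = 4,000,000,000 bytes
Per item: 8.8 KiB = 9,011.2 bytes
⌊4,000,000,000 / 9,011.2⌋ = 443,892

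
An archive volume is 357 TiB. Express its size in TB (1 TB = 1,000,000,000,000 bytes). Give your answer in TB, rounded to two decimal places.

392.53 TB

357 TiB = 357 × 2^40 bytes = 392,525,651,116,032 bytes
1 TB = 10^12 bytes = 1,000,000,000,000 bytes
392,525,651,116,032 / 1,000,000,000,000 = 392.53 TB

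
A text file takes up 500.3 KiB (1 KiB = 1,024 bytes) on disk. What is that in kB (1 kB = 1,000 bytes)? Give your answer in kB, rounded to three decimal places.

500.3 KiB = 500.3 × 2^10 bytes = 512,307.2 bytes
1 kB = 10^3 bytes = 1,000 bytes
512,307.2 / 1,000 = 512.307 kB

512.307 kB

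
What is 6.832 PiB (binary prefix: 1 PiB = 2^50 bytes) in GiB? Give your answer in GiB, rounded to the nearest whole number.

6.832 PiB = 6.832 × 2^50 bytes = 7,692,148,163,548,807.168 bytes
1 GiB = 1,073,741,824 bytes
7,692,148,163,548,807.168 / 1,073,741,824 = 7,163,871 GiB

7,163,871 GiB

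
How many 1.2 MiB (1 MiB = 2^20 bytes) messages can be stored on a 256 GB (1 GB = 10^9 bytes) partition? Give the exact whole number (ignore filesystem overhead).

Capacity: 256 GB = 256,000,000,000 bytes
Per item: 1.2 MiB = 1,258,291.2 bytes
⌊256,000,000,000 / 1,258,291.2⌋ = 203,450

203,450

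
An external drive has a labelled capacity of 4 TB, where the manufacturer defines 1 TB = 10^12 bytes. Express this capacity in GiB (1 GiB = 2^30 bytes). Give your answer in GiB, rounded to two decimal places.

4 TB × 1,000,000,000,000 bytes/TB = 4,000,000,000,000 bytes
1 GiB = 1,073,741,824 bytes
4,000,000,000,000 / 1,073,741,824 = 3,725.29 GiB

3,725.29 GiB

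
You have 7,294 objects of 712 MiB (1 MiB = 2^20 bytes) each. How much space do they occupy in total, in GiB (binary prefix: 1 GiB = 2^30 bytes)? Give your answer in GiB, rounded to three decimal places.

5,071.609 GiB

Total = 7,294 × 712 MiB = 5,193,328 MiB
= 5,193,328 × 1,048,576 bytes = 5,445,599,100,928 bytes
1 GiB = 1,073,741,824 bytes
5,445,599,100,928 / 1,073,741,824 = 5,071.609 GiB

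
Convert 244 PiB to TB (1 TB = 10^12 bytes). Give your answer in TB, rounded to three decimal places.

274,719.577 TB

244 PiB = 244 × 2^50 bytes = 274,719,577,269,600,256 bytes
1 TB = 1,000,000,000,000 bytes
274,719,577,269,600,256 / 1,000,000,000,000 = 274,719.577 TB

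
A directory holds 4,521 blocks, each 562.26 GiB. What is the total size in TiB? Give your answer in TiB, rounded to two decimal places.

2,482.40 TiB

Total = 4,521 × 562.26 GiB = 2541977.46 GiB
= 2541977.46 × 1,073,741,824 bytes = 2,729,427,514,467,287.04 bytes
1 TiB = 1,099,511,627,776 bytes
2,729,427,514,467,287.04 / 1,099,511,627,776 = 2,482.40 TiB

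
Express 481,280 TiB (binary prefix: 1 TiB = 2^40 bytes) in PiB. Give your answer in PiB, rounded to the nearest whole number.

481,280 TiB = 481,280 × 2^40 bytes = 529,172,956,216,033,280 bytes
1 PiB = 2^50 bytes = 1,125,899,906,842,624 bytes
529,172,956,216,033,280 / 1,125,899,906,842,624 = 470 PiB

470 PiB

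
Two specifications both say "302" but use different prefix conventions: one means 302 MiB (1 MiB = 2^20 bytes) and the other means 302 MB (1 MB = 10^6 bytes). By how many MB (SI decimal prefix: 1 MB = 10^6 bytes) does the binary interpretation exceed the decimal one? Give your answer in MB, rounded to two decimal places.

14.67 MB

302 MiB = 302 × 1,048,576 = 316,669,952 bytes
302 MB = 302 × 1,000,000 = 302,000,000 bytes
difference = 14,669,952 bytes
14,669,952 / 1,000,000 = 14.67 MB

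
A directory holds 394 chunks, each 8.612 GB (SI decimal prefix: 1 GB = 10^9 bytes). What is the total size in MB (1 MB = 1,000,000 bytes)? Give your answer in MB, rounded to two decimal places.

3,393,128.00 MB

Total = 394 × 8.612 GB = 3393.128 GB
= 3393.128 × 1,000,000,000 bytes = 3,393,128,000,000 bytes
1 MB = 1,000,000 bytes
3,393,128,000,000 / 1,000,000 = 3,393,128.00 MB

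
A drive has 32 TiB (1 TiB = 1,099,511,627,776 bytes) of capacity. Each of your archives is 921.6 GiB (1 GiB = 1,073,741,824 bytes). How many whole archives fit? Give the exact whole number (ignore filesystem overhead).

Capacity: 32 TiB = 35,184,372,088,832 bytes
Per item: 921.6 GiB = 989,560,464,998.4 bytes
⌊35,184,372,088,832 / 989,560,464,998.4⌋ = 35

35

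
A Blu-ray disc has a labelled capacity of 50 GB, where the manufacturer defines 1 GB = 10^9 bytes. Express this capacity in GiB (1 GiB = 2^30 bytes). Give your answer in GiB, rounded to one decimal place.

50 GB × 1,000,000,000 bytes/GB = 50,000,000,000 bytes
1 GiB = 1,073,741,824 bytes
50,000,000,000 / 1,073,741,824 = 46.6 GiB

46.6 GiB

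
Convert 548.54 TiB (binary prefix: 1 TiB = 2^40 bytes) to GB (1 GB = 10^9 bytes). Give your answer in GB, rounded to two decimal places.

603,126.11 GB

548.54 TiB = 548.54 × 2^40 bytes = 603,126,108,300,247.04 bytes
1 GB = 10^9 bytes = 1,000,000,000 bytes
603,126,108,300,247.04 / 1,000,000,000 = 603,126.11 GB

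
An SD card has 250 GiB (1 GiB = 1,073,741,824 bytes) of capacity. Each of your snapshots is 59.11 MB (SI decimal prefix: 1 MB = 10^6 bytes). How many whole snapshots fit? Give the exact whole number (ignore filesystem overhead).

Capacity: 250 GiB = 268,435,456,000 bytes
Per item: 59.11 MB = 59,110,000 bytes
⌊268,435,456,000 / 59,110,000⌋ = 4,541

4,541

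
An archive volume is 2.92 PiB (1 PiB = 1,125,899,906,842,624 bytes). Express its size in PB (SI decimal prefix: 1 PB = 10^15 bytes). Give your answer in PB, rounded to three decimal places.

2.92 PiB = 2.92 × 2^50 bytes = 3,287,627,727,980,462.08 bytes
1 PB = 10^15 bytes = 1,000,000,000,000,000 bytes
3,287,627,727,980,462.08 / 1,000,000,000,000,000 = 3.288 PB

3.288 PB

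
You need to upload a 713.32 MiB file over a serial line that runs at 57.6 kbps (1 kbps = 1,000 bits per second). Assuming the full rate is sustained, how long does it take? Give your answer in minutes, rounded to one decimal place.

1,731.4 minutes

713.32 MiB = 747,970,232.32 bytes = 5,983,761,858.56 bits
57.6 kbps = 57,600 bits/s
time = 5,983,761,858.56 / 57,600 = 103,884.75 s
103,884.75 s / 60 = 1,731.4 minutes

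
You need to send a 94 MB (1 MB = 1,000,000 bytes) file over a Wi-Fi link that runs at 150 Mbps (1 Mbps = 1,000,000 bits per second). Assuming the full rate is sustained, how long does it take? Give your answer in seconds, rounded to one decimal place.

5.0 seconds

94 MB = 94,000,000 bytes = 752,000,000 bits
150 Mbps = 150,000,000 bits/s
time = 752,000,000 / 150,000,000 = 5.0 s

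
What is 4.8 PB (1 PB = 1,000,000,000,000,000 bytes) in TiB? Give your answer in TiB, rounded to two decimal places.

4.8 PB = 4.8 × 10^15 bytes = 4,800,000,000,000,000 bytes
1 TiB = 1,099,511,627,776 bytes
4,800,000,000,000,000 / 1,099,511,627,776 = 4,365.57 TiB

4,365.57 TiB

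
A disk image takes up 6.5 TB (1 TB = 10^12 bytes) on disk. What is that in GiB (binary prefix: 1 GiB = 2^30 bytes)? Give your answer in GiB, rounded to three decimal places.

6,053.597 GiB

6.5 TB × 1,000,000,000,000 bytes/TB = 6,500,000,000,000 bytes
1 GiB = 1,073,741,824 bytes
6,500,000,000,000 / 1,073,741,824 = 6,053.597 GiB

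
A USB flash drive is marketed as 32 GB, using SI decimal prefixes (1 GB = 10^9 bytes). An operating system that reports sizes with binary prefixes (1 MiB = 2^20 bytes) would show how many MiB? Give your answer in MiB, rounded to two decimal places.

32 GB = 32 × 10^9 bytes = 32,000,000,000 bytes
1 MiB = 2^20 bytes = 1,048,576 bytes
32,000,000,000 / 1,048,576 = 30,517.58 MiB

30,517.58 MiB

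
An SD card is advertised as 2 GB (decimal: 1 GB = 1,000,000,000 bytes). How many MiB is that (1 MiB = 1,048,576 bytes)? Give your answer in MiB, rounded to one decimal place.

2 GB × 1,000,000,000 bytes/GB = 2,000,000,000 bytes
1 MiB = 2^20 bytes = 1,048,576 bytes
2,000,000,000 / 1,048,576 = 1,907.3 MiB

1,907.3 MiB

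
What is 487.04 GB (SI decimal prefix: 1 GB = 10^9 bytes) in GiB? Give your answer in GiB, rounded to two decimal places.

487.04 GB = 487.04 × 10^9 bytes = 487,040,000,000 bytes
1 GiB = 2^30 bytes = 1,073,741,824 bytes
487,040,000,000 / 1,073,741,824 = 453.59 GiB

453.59 GiB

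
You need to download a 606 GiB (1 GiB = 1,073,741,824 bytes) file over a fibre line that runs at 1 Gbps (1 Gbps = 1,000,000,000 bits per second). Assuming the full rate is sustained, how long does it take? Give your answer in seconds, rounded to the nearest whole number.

5,206 seconds

606 GiB = 650,687,545,344 bytes = 5,205,500,362,752 bits
1 Gbps = 1,000,000,000 bits/s
time = 5,205,500,362,752 / 1,000,000,000 = 5,206 s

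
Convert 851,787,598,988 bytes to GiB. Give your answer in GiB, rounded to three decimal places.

851,787,598,988 bytes given.
1 GiB = 1,073,741,824 bytes
851,787,598,988 / 1,073,741,824 = 793.289 GiB

793.289 GiB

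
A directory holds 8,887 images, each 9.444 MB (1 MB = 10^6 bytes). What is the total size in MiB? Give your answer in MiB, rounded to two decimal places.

80,040.77 MiB

Total = 8,887 × 9.444 MB = 83928.828 MB
= 83928.828 × 1,000,000 bytes = 83,928,828,000 bytes
1 MiB = 1,048,576 bytes
83,928,828,000 / 1,048,576 = 80,040.77 MiB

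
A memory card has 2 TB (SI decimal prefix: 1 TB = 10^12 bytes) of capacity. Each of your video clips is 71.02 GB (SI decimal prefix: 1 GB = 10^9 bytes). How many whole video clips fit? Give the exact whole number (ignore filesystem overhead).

28

Capacity: 2 TB = 2,000,000,000,000 bytes
Per item: 71.02 GB = 71,020,000,000 bytes
⌊2,000,000,000,000 / 71,020,000,000⌋ = 28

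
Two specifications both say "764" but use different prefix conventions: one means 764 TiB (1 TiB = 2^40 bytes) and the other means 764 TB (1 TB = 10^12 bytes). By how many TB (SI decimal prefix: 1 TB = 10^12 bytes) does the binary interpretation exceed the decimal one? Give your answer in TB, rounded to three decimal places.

76.027 TB

764 TiB = 764 × 1,099,511,627,776 = 840,026,883,620,864 bytes
764 TB = 764 × 1,000,000,000,000 = 764,000,000,000,000 bytes
difference = 76,026,883,620,864 bytes
76,026,883,620,864 / 1,000,000,000,000 = 76.027 TB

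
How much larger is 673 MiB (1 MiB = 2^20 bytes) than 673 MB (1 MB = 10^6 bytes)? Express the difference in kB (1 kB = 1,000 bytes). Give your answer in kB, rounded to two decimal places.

673 MiB = 673 × 1,048,576 = 705,691,648 bytes
673 MB = 673 × 1,000,000 = 673,000,000 bytes
difference = 32,691,648 bytes
32,691,648 / 1,000 = 32,691.65 kB

32,691.65 kB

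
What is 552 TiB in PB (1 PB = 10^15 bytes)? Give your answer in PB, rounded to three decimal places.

0.607 PB

552 TiB = 552 × 2^40 bytes = 606,930,418,532,352 bytes
1 PB = 10^15 bytes = 1,000,000,000,000,000 bytes
606,930,418,532,352 / 1,000,000,000,000,000 = 0.607 PB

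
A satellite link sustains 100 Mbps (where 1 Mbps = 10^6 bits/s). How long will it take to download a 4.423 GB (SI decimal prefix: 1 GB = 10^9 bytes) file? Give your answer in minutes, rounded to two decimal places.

5.90 minutes

4.423 GB = 4,423,000,000 bytes = 35,384,000,000 bits
100 Mbps = 100,000,000 bits/s
time = 35,384,000,000 / 100,000,000 = 353.840 s
353.840 s / 60 = 5.90 minutes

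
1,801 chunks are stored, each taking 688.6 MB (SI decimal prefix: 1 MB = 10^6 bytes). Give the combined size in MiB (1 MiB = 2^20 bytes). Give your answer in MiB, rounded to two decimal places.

1,182,716.94 MiB

Total = 1,801 × 688.6 MB = 1240168.6 MB
= 1240168.6 × 1,000,000 bytes = 1,240,168,600,000 bytes
1 MiB = 1,048,576 bytes
1,240,168,600,000 / 1,048,576 = 1,182,716.94 MiB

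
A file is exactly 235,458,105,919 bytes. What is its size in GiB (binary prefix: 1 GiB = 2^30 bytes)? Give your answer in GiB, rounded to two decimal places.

219.29 GiB

235,458,105,919 bytes given.
1 GiB = 2^30 bytes = 1,073,741,824 bytes
235,458,105,919 / 1,073,741,824 = 219.29 GiB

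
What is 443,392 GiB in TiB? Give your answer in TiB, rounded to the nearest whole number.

433 TiB

443,392 GiB × 1,073,741,824 bytes/GiB = 476,088,534,827,008 bytes
1 TiB = 1,099,511,627,776 bytes
476,088,534,827,008 / 1,099,511,627,776 = 433 TiB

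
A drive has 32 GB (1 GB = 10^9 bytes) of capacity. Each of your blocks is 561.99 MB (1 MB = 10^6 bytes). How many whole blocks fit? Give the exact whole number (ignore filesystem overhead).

Capacity: 32 GB = 32,000,000,000 bytes
Per item: 561.99 MB = 561,990,000 bytes
⌊32,000,000,000 / 561,990,000⌋ = 56

56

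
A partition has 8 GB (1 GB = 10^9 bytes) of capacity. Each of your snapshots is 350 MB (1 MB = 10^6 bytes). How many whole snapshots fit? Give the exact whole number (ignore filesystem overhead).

22

Capacity: 8 GB = 8,000,000,000 bytes
Per item: 350 MB = 350,000,000 bytes
⌊8,000,000,000 / 350,000,000⌋ = 22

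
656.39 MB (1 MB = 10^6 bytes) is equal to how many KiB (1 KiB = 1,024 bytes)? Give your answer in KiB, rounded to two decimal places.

641,005.86 KiB

656.39 MB = 656.39 × 10^6 bytes = 656,390,000 bytes
1 KiB = 1,024 bytes
656,390,000 / 1,024 = 641,005.86 KiB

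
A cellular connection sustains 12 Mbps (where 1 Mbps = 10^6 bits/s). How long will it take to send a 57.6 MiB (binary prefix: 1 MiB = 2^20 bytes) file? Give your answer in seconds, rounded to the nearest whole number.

40 seconds

57.6 MiB = 60,397,977.6 bytes = 483,183,820.8 bits
12 Mbps = 12,000,000 bits/s
time = 483,183,820.8 / 12,000,000 = 40 s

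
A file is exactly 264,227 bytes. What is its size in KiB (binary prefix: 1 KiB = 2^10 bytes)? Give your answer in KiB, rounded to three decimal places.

264,227 bytes given.
1 KiB = 1,024 bytes
264,227 / 1,024 = 258.034 KiB

258.034 KiB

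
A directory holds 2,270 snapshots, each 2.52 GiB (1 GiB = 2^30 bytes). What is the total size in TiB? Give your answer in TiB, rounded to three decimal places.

Total = 2,270 × 2.52 GiB = 5720.4 GiB
= 5720.4 × 1,073,741,824 bytes = 6,142,232,730,009.6 bytes
1 TiB = 1,099,511,627,776 bytes
6,142,232,730,009.6 / 1,099,511,627,776 = 5.586 TiB

5.586 TiB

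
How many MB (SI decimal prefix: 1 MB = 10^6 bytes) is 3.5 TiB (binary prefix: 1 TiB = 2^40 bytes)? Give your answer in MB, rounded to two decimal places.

3.5 TiB = 3.5 × 2^40 bytes = 3,848,290,697,216 bytes
1 MB = 1,000,000 bytes
3,848,290,697,216 / 1,000,000 = 3,848,290.70 MB

3,848,290.70 MB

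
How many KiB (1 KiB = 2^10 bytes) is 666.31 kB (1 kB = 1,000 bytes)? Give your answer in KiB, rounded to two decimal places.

666.31 kB = 666.31 × 10^3 bytes = 666,310 bytes
1 KiB = 1,024 bytes
666,310 / 1,024 = 650.69 KiB

650.69 KiB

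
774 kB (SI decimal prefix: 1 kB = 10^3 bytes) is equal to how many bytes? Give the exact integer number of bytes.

774,000 bytes

774 × 1,000 = 774,000 bytes  (1 kB = 10^3 bytes)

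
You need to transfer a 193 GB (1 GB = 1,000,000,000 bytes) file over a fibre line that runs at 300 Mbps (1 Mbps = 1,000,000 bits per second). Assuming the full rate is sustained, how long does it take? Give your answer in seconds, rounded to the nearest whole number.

193 GB = 193,000,000,000 bytes = 1,544,000,000,000 bits
300 Mbps = 300,000,000 bits/s
time = 1,544,000,000,000 / 300,000,000 = 5,147 s

5,147 seconds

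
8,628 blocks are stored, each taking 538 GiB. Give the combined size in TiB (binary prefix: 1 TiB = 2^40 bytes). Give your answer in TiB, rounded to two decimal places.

4,533.07 TiB

Total = 8,628 × 538 GiB = 4,641,864 GiB
= 4,641,864 × 1,073,741,824 bytes = 4,984,163,518,119,936 bytes
1 TiB = 1,099,511,627,776 bytes
4,984,163,518,119,936 / 1,099,511,627,776 = 4,533.07 TiB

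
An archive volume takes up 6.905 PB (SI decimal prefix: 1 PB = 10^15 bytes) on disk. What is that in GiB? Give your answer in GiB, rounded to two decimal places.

6,430,782.38 GiB

6.905 PB × 1,000,000,000,000,000 bytes/PB = 6,905,000,000,000,000 bytes
1 GiB = 1,073,741,824 bytes
6,905,000,000,000,000 / 1,073,741,824 = 6,430,782.38 GiB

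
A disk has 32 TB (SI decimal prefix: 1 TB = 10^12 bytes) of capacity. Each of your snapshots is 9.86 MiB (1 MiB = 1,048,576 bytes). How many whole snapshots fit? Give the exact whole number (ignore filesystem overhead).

3,095,089

Capacity: 32 TB = 32,000,000,000,000 bytes
Per item: 9.86 MiB = 10,338,959.36 bytes
⌊32,000,000,000,000 / 10,338,959.36⌋ = 3,095,089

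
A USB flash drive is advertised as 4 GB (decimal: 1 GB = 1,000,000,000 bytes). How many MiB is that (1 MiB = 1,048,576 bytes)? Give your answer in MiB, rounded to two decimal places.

3,814.70 MiB

4 GB = 4 × 10^9 bytes = 4,000,000,000 bytes
1 MiB = 1,048,576 bytes
4,000,000,000 / 1,048,576 = 3,814.70 MiB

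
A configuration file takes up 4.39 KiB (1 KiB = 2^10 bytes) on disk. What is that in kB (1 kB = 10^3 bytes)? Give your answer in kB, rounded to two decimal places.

4.50 kB

4.39 KiB = 4.39 × 2^10 bytes = 4,495.36 bytes
1 kB = 10^3 bytes = 1,000 bytes
4,495.36 / 1,000 = 4.50 kB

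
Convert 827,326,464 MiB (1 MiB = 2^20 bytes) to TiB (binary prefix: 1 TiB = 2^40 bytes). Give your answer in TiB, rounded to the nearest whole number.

789 TiB

827,326,464 MiB × 1,048,576 bytes/MiB = 867,514,674,315,264 bytes
1 TiB = 1,099,511,627,776 bytes
867,514,674,315,264 / 1,099,511,627,776 = 789 TiB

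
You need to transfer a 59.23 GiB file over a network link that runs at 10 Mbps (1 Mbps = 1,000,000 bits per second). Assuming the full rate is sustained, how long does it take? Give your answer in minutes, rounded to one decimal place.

59.23 GiB = 63,597,728,235.52 bytes = 508,781,825,884.16 bits
10 Mbps = 10,000,000 bits/s
time = 508,781,825,884.16 / 10,000,000 = 50,878.18 s
50,878.18 s / 60 = 848.0 minutes

848.0 minutes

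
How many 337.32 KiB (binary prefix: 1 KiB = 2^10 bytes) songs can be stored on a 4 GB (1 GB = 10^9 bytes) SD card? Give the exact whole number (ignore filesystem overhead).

Capacity: 4 GB = 4,000,000,000 bytes
Per item: 337.32 KiB = 345,415.68 bytes
⌊4,000,000,000 / 345,415.68⌋ = 11,580

11,580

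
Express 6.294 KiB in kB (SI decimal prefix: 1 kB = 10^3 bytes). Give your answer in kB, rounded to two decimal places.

6.45 kB

6.294 KiB = 6.294 × 2^10 bytes = 6,445.056 bytes
1 kB = 1,000 bytes
6,445.056 / 1,000 = 6.45 kB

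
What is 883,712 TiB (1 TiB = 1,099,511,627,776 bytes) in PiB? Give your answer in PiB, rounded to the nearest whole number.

863 PiB

883,712 TiB = 883,712 × 2^40 bytes = 971,651,619,605,184,512 bytes
1 PiB = 1,125,899,906,842,624 bytes
971,651,619,605,184,512 / 1,125,899,906,842,624 = 863 PiB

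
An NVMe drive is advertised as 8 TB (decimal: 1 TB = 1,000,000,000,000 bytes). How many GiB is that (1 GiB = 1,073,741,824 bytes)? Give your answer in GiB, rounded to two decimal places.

7,450.58 GiB

8 TB = 8 × 10^12 bytes = 8,000,000,000,000 bytes
1 GiB = 2^30 bytes = 1,073,741,824 bytes
8,000,000,000,000 / 1,073,741,824 = 7,450.58 GiB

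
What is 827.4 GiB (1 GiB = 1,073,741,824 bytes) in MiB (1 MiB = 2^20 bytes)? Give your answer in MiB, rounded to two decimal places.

847,257.60 MiB

827.4 GiB × 1,073,741,824 bytes/GiB = 888,413,985,177.6 bytes
1 MiB = 2^20 bytes = 1,048,576 bytes
888,413,985,177.6 / 1,048,576 = 847,257.60 MiB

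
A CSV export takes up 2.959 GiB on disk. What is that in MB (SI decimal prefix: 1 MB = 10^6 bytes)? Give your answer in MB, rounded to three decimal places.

2.959 GiB = 2.959 × 2^30 bytes = 3,177,202,057.216 bytes
1 MB = 1,000,000 bytes
3,177,202,057.216 / 1,000,000 = 3,177.202 MB

3,177.202 MB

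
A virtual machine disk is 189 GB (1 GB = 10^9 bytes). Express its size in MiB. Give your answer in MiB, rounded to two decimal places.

189 GB × 1,000,000,000 bytes/GB = 189,000,000,000 bytes
1 MiB = 1,048,576 bytes
189,000,000,000 / 1,048,576 = 180,244.45 MiB

180,244.45 MiB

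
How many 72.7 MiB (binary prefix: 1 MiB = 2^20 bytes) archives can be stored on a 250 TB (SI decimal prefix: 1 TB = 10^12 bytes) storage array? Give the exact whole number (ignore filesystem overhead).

Capacity: 250 TB = 250,000,000,000,000 bytes
Per item: 72.7 MiB = 76,231,475.2 bytes
⌊250,000,000,000,000 / 76,231,475.2⌋ = 3,279,485

3,279,485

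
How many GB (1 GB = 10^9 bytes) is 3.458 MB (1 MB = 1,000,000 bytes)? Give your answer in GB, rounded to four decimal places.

3.458 MB = 3.458 × 10^6 bytes = 3,458,000 bytes
1 GB = 1,000,000,000 bytes
3,458,000 / 1,000,000,000 = 0.0035 GB

0.0035 GB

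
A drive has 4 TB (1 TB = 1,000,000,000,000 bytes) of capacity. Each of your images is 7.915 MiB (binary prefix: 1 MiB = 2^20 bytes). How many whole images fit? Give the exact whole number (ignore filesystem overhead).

481,957

Capacity: 4 TB = 4,000,000,000,000 bytes
Per item: 7.915 MiB = 8,299,479.04 bytes
⌊4,000,000,000,000 / 8,299,479.04⌋ = 481,957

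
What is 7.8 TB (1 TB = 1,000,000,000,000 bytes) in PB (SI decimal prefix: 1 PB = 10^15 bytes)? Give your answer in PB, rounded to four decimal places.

0.0078 PB

7.8 TB × 1,000,000,000,000 bytes/TB = 7,800,000,000,000 bytes
1 PB = 1,000,000,000,000,000 bytes
7,800,000,000,000 / 1,000,000,000,000,000 = 0.0078 PB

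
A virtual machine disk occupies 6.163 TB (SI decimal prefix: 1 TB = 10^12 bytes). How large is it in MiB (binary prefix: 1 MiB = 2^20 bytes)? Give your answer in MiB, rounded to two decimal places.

6.163 TB = 6.163 × 10^12 bytes = 6,163,000,000,000 bytes
1 MiB = 2^20 bytes = 1,048,576 bytes
6,163,000,000,000 / 1,048,576 = 5,877,494.81 MiB

5,877,494.81 MiB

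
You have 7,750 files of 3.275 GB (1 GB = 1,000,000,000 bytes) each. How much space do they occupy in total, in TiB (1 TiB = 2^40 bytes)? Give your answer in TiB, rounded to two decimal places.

Total = 7,750 × 3.275 GB = 25381.25 GB
= 25381.25 × 1,000,000,000 bytes = 25,381,250,000,000 bytes
1 TiB = 1,099,511,627,776 bytes
25,381,250,000,000 / 1,099,511,627,776 = 23.08 TiB

23.08 TiB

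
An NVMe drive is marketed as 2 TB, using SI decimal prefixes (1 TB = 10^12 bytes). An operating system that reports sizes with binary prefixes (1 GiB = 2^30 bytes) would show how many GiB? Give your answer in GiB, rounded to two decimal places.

1,862.65 GiB

2 TB × 1,000,000,000,000 bytes/TB = 2,000,000,000,000 bytes
1 GiB = 2^30 bytes = 1,073,741,824 bytes
2,000,000,000,000 / 1,073,741,824 = 1,862.65 GiB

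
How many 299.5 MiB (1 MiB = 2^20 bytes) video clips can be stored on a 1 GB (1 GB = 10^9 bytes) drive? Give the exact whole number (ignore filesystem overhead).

3

Capacity: 1 GB = 1,000,000,000 bytes
Per item: 299.5 MiB = 314,048,512 bytes
⌊1,000,000,000 / 314,048,512⌋ = 3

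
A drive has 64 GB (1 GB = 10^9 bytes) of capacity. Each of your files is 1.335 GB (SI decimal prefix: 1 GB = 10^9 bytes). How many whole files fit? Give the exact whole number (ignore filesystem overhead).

Capacity: 64 GB = 64,000,000,000 bytes
Per item: 1.335 GB = 1,335,000,000 bytes
⌊64,000,000,000 / 1,335,000,000⌋ = 47

47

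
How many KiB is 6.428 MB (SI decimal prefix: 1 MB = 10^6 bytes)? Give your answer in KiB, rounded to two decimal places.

6.428 MB × 1,000,000 bytes/MB = 6,428,000 bytes
1 KiB = 1,024 bytes
6,428,000 / 1,024 = 6,277.34 KiB

6,277.34 KiB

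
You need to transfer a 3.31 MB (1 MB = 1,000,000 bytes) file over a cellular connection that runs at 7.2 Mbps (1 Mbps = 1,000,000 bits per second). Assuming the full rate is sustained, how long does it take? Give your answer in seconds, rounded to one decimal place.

3.31 MB = 3,310,000 bytes = 26,480,000 bits
7.2 Mbps = 7,200,000 bits/s
time = 26,480,000 / 7,200,000 = 3.7 s

3.7 seconds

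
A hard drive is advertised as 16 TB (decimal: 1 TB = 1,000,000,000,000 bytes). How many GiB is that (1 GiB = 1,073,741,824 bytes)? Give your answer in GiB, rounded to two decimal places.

16 TB = 16 × 10^12 bytes = 16,000,000,000,000 bytes
1 GiB = 1,073,741,824 bytes
16,000,000,000,000 / 1,073,741,824 = 14,901.16 GiB

14,901.16 GiB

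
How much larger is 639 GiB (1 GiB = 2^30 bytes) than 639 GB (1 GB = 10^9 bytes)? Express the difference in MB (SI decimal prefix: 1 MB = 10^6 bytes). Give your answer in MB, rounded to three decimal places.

47,121.026 MB

639 GiB = 639 × 1,073,741,824 = 686,121,025,536 bytes
639 GB = 639 × 1,000,000,000 = 639,000,000,000 bytes
difference = 47,121,025,536 bytes
47,121,025,536 / 1,000,000 = 47,121.026 MB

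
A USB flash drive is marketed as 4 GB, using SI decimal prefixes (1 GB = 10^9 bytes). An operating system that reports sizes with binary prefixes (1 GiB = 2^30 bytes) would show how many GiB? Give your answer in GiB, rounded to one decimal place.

3.7 GiB

4 GB × 1,000,000,000 bytes/GB = 4,000,000,000 bytes
1 GiB = 1,073,741,824 bytes
4,000,000,000 / 1,073,741,824 = 3.7 GiB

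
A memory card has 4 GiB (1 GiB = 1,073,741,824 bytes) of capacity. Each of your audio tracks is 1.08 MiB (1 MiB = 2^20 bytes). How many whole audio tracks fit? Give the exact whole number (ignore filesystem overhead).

3,792

Capacity: 4 GiB = 4,294,967,296 bytes
Per item: 1.08 MiB = 1,132,462.08 bytes
⌊4,294,967,296 / 1,132,462.08⌋ = 3,792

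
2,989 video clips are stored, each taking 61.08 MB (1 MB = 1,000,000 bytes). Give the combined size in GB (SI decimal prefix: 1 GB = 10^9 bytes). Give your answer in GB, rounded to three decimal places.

Total = 2,989 × 61.08 MB = 182568.12 MB
= 182568.12 × 1,000,000 bytes = 182,568,120,000 bytes
1 GB = 1,000,000,000 bytes
182,568,120,000 / 1,000,000,000 = 182.568 GB

182.568 GB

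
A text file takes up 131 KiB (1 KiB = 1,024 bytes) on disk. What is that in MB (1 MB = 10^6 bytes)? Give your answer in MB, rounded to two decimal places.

0.13 MB

131 KiB = 131 × 2^10 bytes = 134,144 bytes
1 MB = 1,000,000 bytes
134,144 / 1,000,000 = 0.13 MB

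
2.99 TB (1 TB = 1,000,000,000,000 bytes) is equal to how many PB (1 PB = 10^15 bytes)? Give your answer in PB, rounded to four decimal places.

0.0030 PB

2.99 TB = 2.99 × 10^12 bytes = 2,990,000,000,000 bytes
1 PB = 1,000,000,000,000,000 bytes
2,990,000,000,000 / 1,000,000,000,000,000 = 0.0030 PB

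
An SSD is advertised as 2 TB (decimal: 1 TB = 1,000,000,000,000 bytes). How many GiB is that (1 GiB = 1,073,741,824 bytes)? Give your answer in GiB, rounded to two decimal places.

1,862.65 GiB

2 TB × 1,000,000,000,000 bytes/TB = 2,000,000,000,000 bytes
1 GiB = 1,073,741,824 bytes
2,000,000,000,000 / 1,073,741,824 = 1,862.65 GiB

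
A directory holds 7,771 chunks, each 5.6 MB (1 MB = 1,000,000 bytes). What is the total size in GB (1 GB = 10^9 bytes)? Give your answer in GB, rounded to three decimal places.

Total = 7,771 × 5.6 MB = 43517.6 MB
= 43517.6 × 1,000,000 bytes = 43,517,600,000 bytes
1 GB = 1,000,000,000 bytes
43,517,600,000 / 1,000,000,000 = 43.518 GB

43.518 GB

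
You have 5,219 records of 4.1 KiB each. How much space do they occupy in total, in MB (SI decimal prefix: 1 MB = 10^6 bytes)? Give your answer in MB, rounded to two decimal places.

21.91 MB

Total = 5,219 × 4.1 KiB = 21397.9 KiB
= 21397.9 × 1,024 bytes = 21,911,449.6 bytes
1 MB = 1,000,000 bytes
21,911,449.6 / 1,000,000 = 21.91 MB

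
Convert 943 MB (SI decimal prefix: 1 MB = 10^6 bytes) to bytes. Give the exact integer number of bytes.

943,000,000 bytes

943 × 1,000,000 = 943,000,000 bytes  (1 MB = 10^6 bytes)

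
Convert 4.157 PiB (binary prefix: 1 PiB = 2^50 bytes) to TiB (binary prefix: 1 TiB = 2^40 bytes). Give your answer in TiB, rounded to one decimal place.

4,256.8 TiB

4.157 PiB = 4.157 × 2^50 bytes = 4,680,365,912,744,787.968 bytes
1 TiB = 1,099,511,627,776 bytes
4,680,365,912,744,787.968 / 1,099,511,627,776 = 4,256.8 TiB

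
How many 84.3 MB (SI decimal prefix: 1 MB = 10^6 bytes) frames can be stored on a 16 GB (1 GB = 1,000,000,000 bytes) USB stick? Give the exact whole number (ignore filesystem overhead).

Capacity: 16 GB = 16,000,000,000 bytes
Per item: 84.3 MB = 84,300,000 bytes
⌊16,000,000,000 / 84,300,000⌋ = 189

189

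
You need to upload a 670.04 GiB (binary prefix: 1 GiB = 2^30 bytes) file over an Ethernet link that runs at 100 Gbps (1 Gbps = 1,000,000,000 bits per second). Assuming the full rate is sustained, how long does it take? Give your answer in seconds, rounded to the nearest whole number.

670.04 GiB = 719,449,971,752.96 bytes = 5,755,599,774,023.68 bits
100 Gbps = 100,000,000,000 bits/s
time = 5,755,599,774,023.68 / 100,000,000,000 = 58 s

58 seconds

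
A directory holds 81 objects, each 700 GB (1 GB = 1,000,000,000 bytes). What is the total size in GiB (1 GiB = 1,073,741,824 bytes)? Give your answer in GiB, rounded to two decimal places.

52,805.99 GiB

Total = 81 × 700 GB = 56,700 GB
= 56,700 × 1,000,000,000 bytes = 56,700,000,000,000 bytes
1 GiB = 1,073,741,824 bytes
56,700,000,000,000 / 1,073,741,824 = 52,805.99 GiB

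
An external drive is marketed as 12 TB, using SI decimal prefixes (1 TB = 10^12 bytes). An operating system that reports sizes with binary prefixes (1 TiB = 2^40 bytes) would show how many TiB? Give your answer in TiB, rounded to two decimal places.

10.91 TiB

12 TB = 12 × 10^12 bytes = 12,000,000,000,000 bytes
1 TiB = 2^40 bytes = 1,099,511,627,776 bytes
12,000,000,000,000 / 1,099,511,627,776 = 10.91 TiB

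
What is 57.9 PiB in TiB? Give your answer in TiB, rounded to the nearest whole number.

57.9 PiB = 57.9 × 2^50 bytes = 65,189,604,606,187,929.6 bytes
1 TiB = 2^40 bytes = 1,099,511,627,776 bytes
65,189,604,606,187,929.6 / 1,099,511,627,776 = 59,290 TiB

59,290 TiB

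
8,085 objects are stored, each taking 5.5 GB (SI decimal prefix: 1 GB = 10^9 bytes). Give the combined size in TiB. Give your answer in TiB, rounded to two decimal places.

Total = 8,085 × 5.5 GB = 44467.5 GB
= 44467.5 × 1,000,000,000 bytes = 44,467,500,000,000 bytes
1 TiB = 1,099,511,627,776 bytes
44,467,500,000,000 / 1,099,511,627,776 = 40.44 TiB

40.44 TiB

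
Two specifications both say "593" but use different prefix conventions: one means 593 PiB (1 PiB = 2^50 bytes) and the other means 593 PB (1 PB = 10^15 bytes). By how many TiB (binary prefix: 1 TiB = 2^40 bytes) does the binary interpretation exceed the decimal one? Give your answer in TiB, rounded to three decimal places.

67,901.642 TiB

593 PiB = 593 × 1,125,899,906,842,624 = 667,658,644,757,676,032 bytes
593 PB = 593 × 1,000,000,000,000,000 = 593,000,000,000,000,000 bytes
difference = 74,658,644,757,676,032 bytes
74,658,644,757,676,032 / 1,099,511,627,776 = 67,901.642 TiB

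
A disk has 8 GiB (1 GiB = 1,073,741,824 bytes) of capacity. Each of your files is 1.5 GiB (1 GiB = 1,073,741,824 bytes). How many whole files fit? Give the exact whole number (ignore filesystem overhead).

Capacity: 8 GiB = 8,589,934,592 bytes
Per item: 1.5 GiB = 1,610,612,736 bytes
⌊8,589,934,592 / 1,610,612,736⌋ = 5

5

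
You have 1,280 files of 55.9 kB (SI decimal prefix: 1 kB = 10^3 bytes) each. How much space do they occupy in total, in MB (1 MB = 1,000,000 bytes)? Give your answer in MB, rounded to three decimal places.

Total = 1,280 × 55.9 kB = 71,552 kB
= 71,552 × 1,000 bytes = 71,552,000 bytes
1 MB = 1,000,000 bytes
71,552,000 / 1,000,000 = 71.552 MB

71.552 MB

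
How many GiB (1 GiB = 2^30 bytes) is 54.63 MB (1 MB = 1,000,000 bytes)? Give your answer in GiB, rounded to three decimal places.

0.051 GiB

54.63 MB = 54.63 × 10^6 bytes = 54,630,000 bytes
1 GiB = 1,073,741,824 bytes
54,630,000 / 1,073,741,824 = 0.051 GiB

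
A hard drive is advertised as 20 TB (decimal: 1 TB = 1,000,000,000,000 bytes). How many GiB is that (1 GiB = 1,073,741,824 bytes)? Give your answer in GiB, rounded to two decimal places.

20 TB × 1,000,000,000,000 bytes/TB = 20,000,000,000,000 bytes
1 GiB = 2^30 bytes = 1,073,741,824 bytes
20,000,000,000,000 / 1,073,741,824 = 18,626.45 GiB

18,626.45 GiB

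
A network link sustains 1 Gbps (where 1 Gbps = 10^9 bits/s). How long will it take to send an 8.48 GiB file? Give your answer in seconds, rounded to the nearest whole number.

73 seconds

8.48 GiB = 9,105,330,667.52 bytes = 72,842,645,340.16 bits
1 Gbps = 1,000,000,000 bits/s
time = 72,842,645,340.16 / 1,000,000,000 = 73 s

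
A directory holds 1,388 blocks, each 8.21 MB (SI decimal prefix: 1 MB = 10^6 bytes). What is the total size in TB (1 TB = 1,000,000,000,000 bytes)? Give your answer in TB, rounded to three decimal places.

Total = 1,388 × 8.21 MB = 11395.48 MB
= 11395.48 × 1,000,000 bytes = 11,395,480,000 bytes
1 TB = 1,000,000,000,000 bytes
11,395,480,000 / 1,000,000,000,000 = 0.011 TB

0.011 TB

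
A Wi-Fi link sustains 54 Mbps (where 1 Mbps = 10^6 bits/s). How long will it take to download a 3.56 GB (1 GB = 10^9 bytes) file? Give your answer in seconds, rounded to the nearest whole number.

3.56 GB = 3,560,000,000 bytes = 28,480,000,000 bits
54 Mbps = 54,000,000 bits/s
time = 28,480,000,000 / 54,000,000 = 527 s

527 seconds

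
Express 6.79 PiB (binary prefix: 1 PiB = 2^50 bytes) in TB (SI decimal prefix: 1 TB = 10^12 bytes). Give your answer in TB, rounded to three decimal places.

7,644.860 TB

6.79 PiB = 6.79 × 2^50 bytes = 7,644,860,367,461,416.96 bytes
1 TB = 1,000,000,000,000 bytes
7,644,860,367,461,416.96 / 1,000,000,000,000 = 7,644.860 TB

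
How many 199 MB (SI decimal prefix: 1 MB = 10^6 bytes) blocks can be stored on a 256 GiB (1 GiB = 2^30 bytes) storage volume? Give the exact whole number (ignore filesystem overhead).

Capacity: 256 GiB = 274,877,906,944 bytes
Per item: 199 MB = 199,000,000 bytes
⌊274,877,906,944 / 199,000,000⌋ = 1,381

1,381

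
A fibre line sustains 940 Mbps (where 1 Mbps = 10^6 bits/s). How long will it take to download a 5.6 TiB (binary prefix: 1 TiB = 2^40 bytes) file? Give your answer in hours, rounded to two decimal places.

5.6 TiB = 6,157,265,115,545.6 bytes = 49,258,120,924,364.8 bits
940 Mbps = 940,000,000 bits/s
time = 49,258,120,924,364.8 / 940,000,000 = 52,402.2563 s
52,402.2563 s / 3600 = 14.56 hours

14.56 hours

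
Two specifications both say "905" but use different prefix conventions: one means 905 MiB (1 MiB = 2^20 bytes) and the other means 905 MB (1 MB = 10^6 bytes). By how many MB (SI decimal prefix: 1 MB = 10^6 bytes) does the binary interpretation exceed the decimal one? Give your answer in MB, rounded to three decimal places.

905 MiB = 905 × 1,048,576 = 948,961,280 bytes
905 MB = 905 × 1,000,000 = 905,000,000 bytes
difference = 43,961,280 bytes
43,961,280 / 1,000,000 = 43.961 MB

43.961 MB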